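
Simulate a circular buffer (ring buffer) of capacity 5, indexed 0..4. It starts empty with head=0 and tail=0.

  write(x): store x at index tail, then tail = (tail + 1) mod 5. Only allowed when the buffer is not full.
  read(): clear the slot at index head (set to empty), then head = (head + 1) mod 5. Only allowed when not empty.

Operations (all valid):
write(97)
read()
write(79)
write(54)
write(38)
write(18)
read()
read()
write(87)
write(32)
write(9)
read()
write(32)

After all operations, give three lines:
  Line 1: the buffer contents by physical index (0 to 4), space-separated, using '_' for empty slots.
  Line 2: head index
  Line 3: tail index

write(97): buf=[97 _ _ _ _], head=0, tail=1, size=1
read(): buf=[_ _ _ _ _], head=1, tail=1, size=0
write(79): buf=[_ 79 _ _ _], head=1, tail=2, size=1
write(54): buf=[_ 79 54 _ _], head=1, tail=3, size=2
write(38): buf=[_ 79 54 38 _], head=1, tail=4, size=3
write(18): buf=[_ 79 54 38 18], head=1, tail=0, size=4
read(): buf=[_ _ 54 38 18], head=2, tail=0, size=3
read(): buf=[_ _ _ 38 18], head=3, tail=0, size=2
write(87): buf=[87 _ _ 38 18], head=3, tail=1, size=3
write(32): buf=[87 32 _ 38 18], head=3, tail=2, size=4
write(9): buf=[87 32 9 38 18], head=3, tail=3, size=5
read(): buf=[87 32 9 _ 18], head=4, tail=3, size=4
write(32): buf=[87 32 9 32 18], head=4, tail=4, size=5

Answer: 87 32 9 32 18
4
4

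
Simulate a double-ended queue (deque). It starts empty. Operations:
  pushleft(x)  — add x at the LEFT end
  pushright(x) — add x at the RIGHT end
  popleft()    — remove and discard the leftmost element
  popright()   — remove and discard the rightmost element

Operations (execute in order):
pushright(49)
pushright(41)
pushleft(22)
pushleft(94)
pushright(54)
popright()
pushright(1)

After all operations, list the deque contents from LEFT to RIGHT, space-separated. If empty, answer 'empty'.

pushright(49): [49]
pushright(41): [49, 41]
pushleft(22): [22, 49, 41]
pushleft(94): [94, 22, 49, 41]
pushright(54): [94, 22, 49, 41, 54]
popright(): [94, 22, 49, 41]
pushright(1): [94, 22, 49, 41, 1]

Answer: 94 22 49 41 1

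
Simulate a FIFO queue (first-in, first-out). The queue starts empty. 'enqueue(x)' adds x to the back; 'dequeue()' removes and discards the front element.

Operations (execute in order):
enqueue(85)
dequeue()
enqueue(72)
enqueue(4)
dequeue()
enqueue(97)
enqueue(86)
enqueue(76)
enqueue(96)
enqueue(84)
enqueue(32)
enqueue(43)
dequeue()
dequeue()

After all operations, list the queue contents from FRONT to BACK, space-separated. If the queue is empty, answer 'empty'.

Answer: 86 76 96 84 32 43

Derivation:
enqueue(85): [85]
dequeue(): []
enqueue(72): [72]
enqueue(4): [72, 4]
dequeue(): [4]
enqueue(97): [4, 97]
enqueue(86): [4, 97, 86]
enqueue(76): [4, 97, 86, 76]
enqueue(96): [4, 97, 86, 76, 96]
enqueue(84): [4, 97, 86, 76, 96, 84]
enqueue(32): [4, 97, 86, 76, 96, 84, 32]
enqueue(43): [4, 97, 86, 76, 96, 84, 32, 43]
dequeue(): [97, 86, 76, 96, 84, 32, 43]
dequeue(): [86, 76, 96, 84, 32, 43]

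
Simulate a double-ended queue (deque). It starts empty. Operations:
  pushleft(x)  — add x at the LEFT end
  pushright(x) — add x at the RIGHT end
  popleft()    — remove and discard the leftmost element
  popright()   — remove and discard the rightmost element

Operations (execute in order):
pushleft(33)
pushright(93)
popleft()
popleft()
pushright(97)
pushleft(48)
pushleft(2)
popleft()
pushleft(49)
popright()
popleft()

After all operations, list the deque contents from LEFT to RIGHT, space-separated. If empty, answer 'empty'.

pushleft(33): [33]
pushright(93): [33, 93]
popleft(): [93]
popleft(): []
pushright(97): [97]
pushleft(48): [48, 97]
pushleft(2): [2, 48, 97]
popleft(): [48, 97]
pushleft(49): [49, 48, 97]
popright(): [49, 48]
popleft(): [48]

Answer: 48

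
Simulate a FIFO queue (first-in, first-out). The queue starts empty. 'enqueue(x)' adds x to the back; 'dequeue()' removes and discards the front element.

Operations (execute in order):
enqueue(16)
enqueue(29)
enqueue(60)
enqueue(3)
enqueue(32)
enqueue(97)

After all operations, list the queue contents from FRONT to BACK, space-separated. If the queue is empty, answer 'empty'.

Answer: 16 29 60 3 32 97

Derivation:
enqueue(16): [16]
enqueue(29): [16, 29]
enqueue(60): [16, 29, 60]
enqueue(3): [16, 29, 60, 3]
enqueue(32): [16, 29, 60, 3, 32]
enqueue(97): [16, 29, 60, 3, 32, 97]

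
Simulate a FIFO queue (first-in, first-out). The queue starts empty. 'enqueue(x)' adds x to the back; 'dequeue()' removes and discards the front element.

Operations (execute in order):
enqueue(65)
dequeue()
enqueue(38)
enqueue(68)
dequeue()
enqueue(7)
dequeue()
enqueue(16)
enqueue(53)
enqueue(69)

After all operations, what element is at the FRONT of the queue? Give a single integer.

enqueue(65): queue = [65]
dequeue(): queue = []
enqueue(38): queue = [38]
enqueue(68): queue = [38, 68]
dequeue(): queue = [68]
enqueue(7): queue = [68, 7]
dequeue(): queue = [7]
enqueue(16): queue = [7, 16]
enqueue(53): queue = [7, 16, 53]
enqueue(69): queue = [7, 16, 53, 69]

Answer: 7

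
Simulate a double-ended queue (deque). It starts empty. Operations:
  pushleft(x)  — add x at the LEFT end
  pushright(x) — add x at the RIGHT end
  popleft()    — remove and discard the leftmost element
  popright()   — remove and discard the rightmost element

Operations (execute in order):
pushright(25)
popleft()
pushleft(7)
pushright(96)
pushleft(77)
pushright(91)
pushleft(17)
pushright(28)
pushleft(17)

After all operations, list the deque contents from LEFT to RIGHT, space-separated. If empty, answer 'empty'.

pushright(25): [25]
popleft(): []
pushleft(7): [7]
pushright(96): [7, 96]
pushleft(77): [77, 7, 96]
pushright(91): [77, 7, 96, 91]
pushleft(17): [17, 77, 7, 96, 91]
pushright(28): [17, 77, 7, 96, 91, 28]
pushleft(17): [17, 17, 77, 7, 96, 91, 28]

Answer: 17 17 77 7 96 91 28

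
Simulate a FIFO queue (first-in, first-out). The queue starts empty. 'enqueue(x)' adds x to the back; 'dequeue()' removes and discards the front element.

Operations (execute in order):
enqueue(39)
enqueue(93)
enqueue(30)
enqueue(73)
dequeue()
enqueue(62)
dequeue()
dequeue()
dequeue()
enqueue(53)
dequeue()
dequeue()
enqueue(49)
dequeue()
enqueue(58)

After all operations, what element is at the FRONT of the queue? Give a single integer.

Answer: 58

Derivation:
enqueue(39): queue = [39]
enqueue(93): queue = [39, 93]
enqueue(30): queue = [39, 93, 30]
enqueue(73): queue = [39, 93, 30, 73]
dequeue(): queue = [93, 30, 73]
enqueue(62): queue = [93, 30, 73, 62]
dequeue(): queue = [30, 73, 62]
dequeue(): queue = [73, 62]
dequeue(): queue = [62]
enqueue(53): queue = [62, 53]
dequeue(): queue = [53]
dequeue(): queue = []
enqueue(49): queue = [49]
dequeue(): queue = []
enqueue(58): queue = [58]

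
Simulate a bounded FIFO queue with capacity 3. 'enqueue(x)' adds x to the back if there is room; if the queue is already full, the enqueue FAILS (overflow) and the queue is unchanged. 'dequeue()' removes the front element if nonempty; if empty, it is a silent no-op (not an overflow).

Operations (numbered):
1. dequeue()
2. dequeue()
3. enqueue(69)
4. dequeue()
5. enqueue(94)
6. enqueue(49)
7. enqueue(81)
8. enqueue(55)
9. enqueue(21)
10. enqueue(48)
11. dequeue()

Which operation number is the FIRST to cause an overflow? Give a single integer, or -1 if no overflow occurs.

Answer: 8

Derivation:
1. dequeue(): empty, no-op, size=0
2. dequeue(): empty, no-op, size=0
3. enqueue(69): size=1
4. dequeue(): size=0
5. enqueue(94): size=1
6. enqueue(49): size=2
7. enqueue(81): size=3
8. enqueue(55): size=3=cap → OVERFLOW (fail)
9. enqueue(21): size=3=cap → OVERFLOW (fail)
10. enqueue(48): size=3=cap → OVERFLOW (fail)
11. dequeue(): size=2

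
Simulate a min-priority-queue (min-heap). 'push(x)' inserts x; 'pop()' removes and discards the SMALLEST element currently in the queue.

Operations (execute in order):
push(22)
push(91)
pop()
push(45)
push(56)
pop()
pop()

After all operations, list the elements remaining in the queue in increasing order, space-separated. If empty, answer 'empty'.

push(22): heap contents = [22]
push(91): heap contents = [22, 91]
pop() → 22: heap contents = [91]
push(45): heap contents = [45, 91]
push(56): heap contents = [45, 56, 91]
pop() → 45: heap contents = [56, 91]
pop() → 56: heap contents = [91]

Answer: 91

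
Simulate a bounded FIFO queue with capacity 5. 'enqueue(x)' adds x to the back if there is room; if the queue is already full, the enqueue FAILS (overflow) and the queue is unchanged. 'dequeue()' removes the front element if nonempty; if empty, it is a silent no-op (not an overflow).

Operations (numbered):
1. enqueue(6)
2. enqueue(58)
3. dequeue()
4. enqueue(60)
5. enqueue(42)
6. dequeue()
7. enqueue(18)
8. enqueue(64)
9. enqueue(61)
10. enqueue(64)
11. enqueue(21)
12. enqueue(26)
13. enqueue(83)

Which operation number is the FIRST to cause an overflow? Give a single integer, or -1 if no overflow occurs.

1. enqueue(6): size=1
2. enqueue(58): size=2
3. dequeue(): size=1
4. enqueue(60): size=2
5. enqueue(42): size=3
6. dequeue(): size=2
7. enqueue(18): size=3
8. enqueue(64): size=4
9. enqueue(61): size=5
10. enqueue(64): size=5=cap → OVERFLOW (fail)
11. enqueue(21): size=5=cap → OVERFLOW (fail)
12. enqueue(26): size=5=cap → OVERFLOW (fail)
13. enqueue(83): size=5=cap → OVERFLOW (fail)

Answer: 10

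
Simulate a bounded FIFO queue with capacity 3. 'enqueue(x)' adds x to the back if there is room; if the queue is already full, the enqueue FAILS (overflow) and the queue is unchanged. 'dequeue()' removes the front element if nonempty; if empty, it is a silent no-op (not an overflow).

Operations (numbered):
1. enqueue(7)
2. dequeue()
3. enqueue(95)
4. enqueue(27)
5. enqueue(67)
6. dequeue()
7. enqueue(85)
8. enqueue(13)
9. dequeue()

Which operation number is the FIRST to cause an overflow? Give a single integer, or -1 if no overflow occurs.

1. enqueue(7): size=1
2. dequeue(): size=0
3. enqueue(95): size=1
4. enqueue(27): size=2
5. enqueue(67): size=3
6. dequeue(): size=2
7. enqueue(85): size=3
8. enqueue(13): size=3=cap → OVERFLOW (fail)
9. dequeue(): size=2

Answer: 8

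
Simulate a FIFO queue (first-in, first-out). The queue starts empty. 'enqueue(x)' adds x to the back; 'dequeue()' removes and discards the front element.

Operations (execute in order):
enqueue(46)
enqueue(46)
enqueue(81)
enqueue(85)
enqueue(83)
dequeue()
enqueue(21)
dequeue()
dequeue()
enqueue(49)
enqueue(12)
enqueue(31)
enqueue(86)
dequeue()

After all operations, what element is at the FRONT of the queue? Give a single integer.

enqueue(46): queue = [46]
enqueue(46): queue = [46, 46]
enqueue(81): queue = [46, 46, 81]
enqueue(85): queue = [46, 46, 81, 85]
enqueue(83): queue = [46, 46, 81, 85, 83]
dequeue(): queue = [46, 81, 85, 83]
enqueue(21): queue = [46, 81, 85, 83, 21]
dequeue(): queue = [81, 85, 83, 21]
dequeue(): queue = [85, 83, 21]
enqueue(49): queue = [85, 83, 21, 49]
enqueue(12): queue = [85, 83, 21, 49, 12]
enqueue(31): queue = [85, 83, 21, 49, 12, 31]
enqueue(86): queue = [85, 83, 21, 49, 12, 31, 86]
dequeue(): queue = [83, 21, 49, 12, 31, 86]

Answer: 83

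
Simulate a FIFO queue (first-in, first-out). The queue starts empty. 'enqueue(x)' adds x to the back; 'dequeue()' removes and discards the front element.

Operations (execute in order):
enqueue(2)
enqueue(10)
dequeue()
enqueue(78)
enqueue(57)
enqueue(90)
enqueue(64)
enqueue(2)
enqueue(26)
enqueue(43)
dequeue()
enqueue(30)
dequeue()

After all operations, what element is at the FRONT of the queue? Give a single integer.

enqueue(2): queue = [2]
enqueue(10): queue = [2, 10]
dequeue(): queue = [10]
enqueue(78): queue = [10, 78]
enqueue(57): queue = [10, 78, 57]
enqueue(90): queue = [10, 78, 57, 90]
enqueue(64): queue = [10, 78, 57, 90, 64]
enqueue(2): queue = [10, 78, 57, 90, 64, 2]
enqueue(26): queue = [10, 78, 57, 90, 64, 2, 26]
enqueue(43): queue = [10, 78, 57, 90, 64, 2, 26, 43]
dequeue(): queue = [78, 57, 90, 64, 2, 26, 43]
enqueue(30): queue = [78, 57, 90, 64, 2, 26, 43, 30]
dequeue(): queue = [57, 90, 64, 2, 26, 43, 30]

Answer: 57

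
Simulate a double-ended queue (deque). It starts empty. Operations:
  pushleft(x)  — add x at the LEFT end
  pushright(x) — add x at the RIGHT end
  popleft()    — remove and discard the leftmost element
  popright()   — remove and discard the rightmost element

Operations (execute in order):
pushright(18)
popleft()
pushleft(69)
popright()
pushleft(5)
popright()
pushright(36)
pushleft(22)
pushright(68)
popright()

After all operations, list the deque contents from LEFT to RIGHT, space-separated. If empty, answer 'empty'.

Answer: 22 36

Derivation:
pushright(18): [18]
popleft(): []
pushleft(69): [69]
popright(): []
pushleft(5): [5]
popright(): []
pushright(36): [36]
pushleft(22): [22, 36]
pushright(68): [22, 36, 68]
popright(): [22, 36]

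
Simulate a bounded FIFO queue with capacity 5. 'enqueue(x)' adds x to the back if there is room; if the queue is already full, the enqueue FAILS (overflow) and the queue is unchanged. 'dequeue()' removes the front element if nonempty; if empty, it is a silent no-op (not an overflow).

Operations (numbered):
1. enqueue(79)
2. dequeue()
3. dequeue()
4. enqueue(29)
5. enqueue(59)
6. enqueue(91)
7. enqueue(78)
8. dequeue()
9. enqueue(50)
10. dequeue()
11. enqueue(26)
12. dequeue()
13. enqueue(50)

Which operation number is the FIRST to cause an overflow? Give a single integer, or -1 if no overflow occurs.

Answer: -1

Derivation:
1. enqueue(79): size=1
2. dequeue(): size=0
3. dequeue(): empty, no-op, size=0
4. enqueue(29): size=1
5. enqueue(59): size=2
6. enqueue(91): size=3
7. enqueue(78): size=4
8. dequeue(): size=3
9. enqueue(50): size=4
10. dequeue(): size=3
11. enqueue(26): size=4
12. dequeue(): size=3
13. enqueue(50): size=4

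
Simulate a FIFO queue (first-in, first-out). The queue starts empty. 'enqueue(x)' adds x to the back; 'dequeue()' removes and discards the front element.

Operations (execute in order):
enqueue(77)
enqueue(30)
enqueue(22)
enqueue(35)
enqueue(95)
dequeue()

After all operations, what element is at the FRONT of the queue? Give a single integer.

Answer: 30

Derivation:
enqueue(77): queue = [77]
enqueue(30): queue = [77, 30]
enqueue(22): queue = [77, 30, 22]
enqueue(35): queue = [77, 30, 22, 35]
enqueue(95): queue = [77, 30, 22, 35, 95]
dequeue(): queue = [30, 22, 35, 95]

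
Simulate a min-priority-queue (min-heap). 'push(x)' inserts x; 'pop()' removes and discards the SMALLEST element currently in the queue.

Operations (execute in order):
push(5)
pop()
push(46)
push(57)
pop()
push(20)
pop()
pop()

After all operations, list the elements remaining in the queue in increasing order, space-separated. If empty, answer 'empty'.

push(5): heap contents = [5]
pop() → 5: heap contents = []
push(46): heap contents = [46]
push(57): heap contents = [46, 57]
pop() → 46: heap contents = [57]
push(20): heap contents = [20, 57]
pop() → 20: heap contents = [57]
pop() → 57: heap contents = []

Answer: empty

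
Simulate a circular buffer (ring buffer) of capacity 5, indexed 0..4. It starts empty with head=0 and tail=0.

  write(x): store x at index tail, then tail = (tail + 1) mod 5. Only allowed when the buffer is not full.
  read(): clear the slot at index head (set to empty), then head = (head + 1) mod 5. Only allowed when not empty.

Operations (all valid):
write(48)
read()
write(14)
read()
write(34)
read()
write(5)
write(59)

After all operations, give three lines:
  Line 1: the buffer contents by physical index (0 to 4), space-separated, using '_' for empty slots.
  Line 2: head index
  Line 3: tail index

write(48): buf=[48 _ _ _ _], head=0, tail=1, size=1
read(): buf=[_ _ _ _ _], head=1, tail=1, size=0
write(14): buf=[_ 14 _ _ _], head=1, tail=2, size=1
read(): buf=[_ _ _ _ _], head=2, tail=2, size=0
write(34): buf=[_ _ 34 _ _], head=2, tail=3, size=1
read(): buf=[_ _ _ _ _], head=3, tail=3, size=0
write(5): buf=[_ _ _ 5 _], head=3, tail=4, size=1
write(59): buf=[_ _ _ 5 59], head=3, tail=0, size=2

Answer: _ _ _ 5 59
3
0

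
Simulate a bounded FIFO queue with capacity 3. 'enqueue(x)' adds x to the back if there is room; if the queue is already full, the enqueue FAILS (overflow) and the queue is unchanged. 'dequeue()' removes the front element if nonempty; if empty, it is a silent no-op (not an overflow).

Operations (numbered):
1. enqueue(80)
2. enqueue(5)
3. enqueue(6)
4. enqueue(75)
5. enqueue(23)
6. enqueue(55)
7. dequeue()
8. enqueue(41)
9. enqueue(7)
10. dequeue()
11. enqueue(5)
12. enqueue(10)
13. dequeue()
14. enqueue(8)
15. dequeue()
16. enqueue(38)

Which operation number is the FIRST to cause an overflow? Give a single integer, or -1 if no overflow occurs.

1. enqueue(80): size=1
2. enqueue(5): size=2
3. enqueue(6): size=3
4. enqueue(75): size=3=cap → OVERFLOW (fail)
5. enqueue(23): size=3=cap → OVERFLOW (fail)
6. enqueue(55): size=3=cap → OVERFLOW (fail)
7. dequeue(): size=2
8. enqueue(41): size=3
9. enqueue(7): size=3=cap → OVERFLOW (fail)
10. dequeue(): size=2
11. enqueue(5): size=3
12. enqueue(10): size=3=cap → OVERFLOW (fail)
13. dequeue(): size=2
14. enqueue(8): size=3
15. dequeue(): size=2
16. enqueue(38): size=3

Answer: 4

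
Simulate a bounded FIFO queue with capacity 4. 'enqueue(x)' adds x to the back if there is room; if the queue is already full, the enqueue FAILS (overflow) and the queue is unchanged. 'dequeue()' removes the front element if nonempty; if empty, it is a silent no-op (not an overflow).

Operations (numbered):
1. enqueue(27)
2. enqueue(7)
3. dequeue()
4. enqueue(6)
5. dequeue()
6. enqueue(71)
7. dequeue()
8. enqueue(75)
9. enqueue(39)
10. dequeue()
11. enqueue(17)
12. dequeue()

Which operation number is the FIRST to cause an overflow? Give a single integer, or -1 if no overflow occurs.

1. enqueue(27): size=1
2. enqueue(7): size=2
3. dequeue(): size=1
4. enqueue(6): size=2
5. dequeue(): size=1
6. enqueue(71): size=2
7. dequeue(): size=1
8. enqueue(75): size=2
9. enqueue(39): size=3
10. dequeue(): size=2
11. enqueue(17): size=3
12. dequeue(): size=2

Answer: -1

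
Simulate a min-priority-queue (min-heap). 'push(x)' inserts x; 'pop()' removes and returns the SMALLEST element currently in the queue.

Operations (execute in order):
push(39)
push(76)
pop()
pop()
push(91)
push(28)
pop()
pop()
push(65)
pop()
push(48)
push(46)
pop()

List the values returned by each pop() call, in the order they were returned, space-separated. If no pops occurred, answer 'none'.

push(39): heap contents = [39]
push(76): heap contents = [39, 76]
pop() → 39: heap contents = [76]
pop() → 76: heap contents = []
push(91): heap contents = [91]
push(28): heap contents = [28, 91]
pop() → 28: heap contents = [91]
pop() → 91: heap contents = []
push(65): heap contents = [65]
pop() → 65: heap contents = []
push(48): heap contents = [48]
push(46): heap contents = [46, 48]
pop() → 46: heap contents = [48]

Answer: 39 76 28 91 65 46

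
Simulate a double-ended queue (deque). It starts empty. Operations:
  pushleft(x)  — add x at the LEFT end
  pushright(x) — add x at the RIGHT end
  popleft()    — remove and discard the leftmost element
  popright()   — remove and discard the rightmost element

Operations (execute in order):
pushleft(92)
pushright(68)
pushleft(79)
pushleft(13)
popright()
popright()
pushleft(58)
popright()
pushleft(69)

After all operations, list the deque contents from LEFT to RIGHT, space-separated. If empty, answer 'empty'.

pushleft(92): [92]
pushright(68): [92, 68]
pushleft(79): [79, 92, 68]
pushleft(13): [13, 79, 92, 68]
popright(): [13, 79, 92]
popright(): [13, 79]
pushleft(58): [58, 13, 79]
popright(): [58, 13]
pushleft(69): [69, 58, 13]

Answer: 69 58 13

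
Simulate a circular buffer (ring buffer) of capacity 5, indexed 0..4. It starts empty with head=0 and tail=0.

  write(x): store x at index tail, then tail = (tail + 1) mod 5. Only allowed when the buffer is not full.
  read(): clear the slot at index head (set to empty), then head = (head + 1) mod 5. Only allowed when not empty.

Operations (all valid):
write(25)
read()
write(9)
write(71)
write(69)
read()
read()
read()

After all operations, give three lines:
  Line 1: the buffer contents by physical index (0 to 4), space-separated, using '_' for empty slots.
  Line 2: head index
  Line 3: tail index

write(25): buf=[25 _ _ _ _], head=0, tail=1, size=1
read(): buf=[_ _ _ _ _], head=1, tail=1, size=0
write(9): buf=[_ 9 _ _ _], head=1, tail=2, size=1
write(71): buf=[_ 9 71 _ _], head=1, tail=3, size=2
write(69): buf=[_ 9 71 69 _], head=1, tail=4, size=3
read(): buf=[_ _ 71 69 _], head=2, tail=4, size=2
read(): buf=[_ _ _ 69 _], head=3, tail=4, size=1
read(): buf=[_ _ _ _ _], head=4, tail=4, size=0

Answer: _ _ _ _ _
4
4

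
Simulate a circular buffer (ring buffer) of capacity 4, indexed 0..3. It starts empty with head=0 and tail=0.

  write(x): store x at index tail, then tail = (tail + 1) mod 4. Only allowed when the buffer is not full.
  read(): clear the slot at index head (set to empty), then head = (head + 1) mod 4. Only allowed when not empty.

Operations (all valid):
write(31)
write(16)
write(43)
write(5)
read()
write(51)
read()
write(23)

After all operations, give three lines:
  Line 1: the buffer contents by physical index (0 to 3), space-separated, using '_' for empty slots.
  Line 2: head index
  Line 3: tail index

write(31): buf=[31 _ _ _], head=0, tail=1, size=1
write(16): buf=[31 16 _ _], head=0, tail=2, size=2
write(43): buf=[31 16 43 _], head=0, tail=3, size=3
write(5): buf=[31 16 43 5], head=0, tail=0, size=4
read(): buf=[_ 16 43 5], head=1, tail=0, size=3
write(51): buf=[51 16 43 5], head=1, tail=1, size=4
read(): buf=[51 _ 43 5], head=2, tail=1, size=3
write(23): buf=[51 23 43 5], head=2, tail=2, size=4

Answer: 51 23 43 5
2
2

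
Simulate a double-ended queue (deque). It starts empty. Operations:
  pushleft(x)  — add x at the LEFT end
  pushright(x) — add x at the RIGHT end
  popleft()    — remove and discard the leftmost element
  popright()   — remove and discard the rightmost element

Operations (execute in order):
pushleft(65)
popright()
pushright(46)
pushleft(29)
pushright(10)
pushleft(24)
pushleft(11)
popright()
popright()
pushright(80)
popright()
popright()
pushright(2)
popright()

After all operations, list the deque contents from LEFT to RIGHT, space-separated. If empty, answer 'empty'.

Answer: 11 24

Derivation:
pushleft(65): [65]
popright(): []
pushright(46): [46]
pushleft(29): [29, 46]
pushright(10): [29, 46, 10]
pushleft(24): [24, 29, 46, 10]
pushleft(11): [11, 24, 29, 46, 10]
popright(): [11, 24, 29, 46]
popright(): [11, 24, 29]
pushright(80): [11, 24, 29, 80]
popright(): [11, 24, 29]
popright(): [11, 24]
pushright(2): [11, 24, 2]
popright(): [11, 24]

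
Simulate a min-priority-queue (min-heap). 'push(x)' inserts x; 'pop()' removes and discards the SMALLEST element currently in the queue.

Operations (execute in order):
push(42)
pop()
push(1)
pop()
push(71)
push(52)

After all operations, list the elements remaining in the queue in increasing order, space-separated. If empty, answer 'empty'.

Answer: 52 71

Derivation:
push(42): heap contents = [42]
pop() → 42: heap contents = []
push(1): heap contents = [1]
pop() → 1: heap contents = []
push(71): heap contents = [71]
push(52): heap contents = [52, 71]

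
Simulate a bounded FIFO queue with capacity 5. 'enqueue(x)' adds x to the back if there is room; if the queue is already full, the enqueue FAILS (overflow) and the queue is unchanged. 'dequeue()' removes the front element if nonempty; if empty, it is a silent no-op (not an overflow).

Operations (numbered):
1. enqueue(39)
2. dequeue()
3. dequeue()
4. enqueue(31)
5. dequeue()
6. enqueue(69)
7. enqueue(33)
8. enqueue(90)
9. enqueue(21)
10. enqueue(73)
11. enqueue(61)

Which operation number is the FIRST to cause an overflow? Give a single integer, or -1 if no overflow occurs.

Answer: 11

Derivation:
1. enqueue(39): size=1
2. dequeue(): size=0
3. dequeue(): empty, no-op, size=0
4. enqueue(31): size=1
5. dequeue(): size=0
6. enqueue(69): size=1
7. enqueue(33): size=2
8. enqueue(90): size=3
9. enqueue(21): size=4
10. enqueue(73): size=5
11. enqueue(61): size=5=cap → OVERFLOW (fail)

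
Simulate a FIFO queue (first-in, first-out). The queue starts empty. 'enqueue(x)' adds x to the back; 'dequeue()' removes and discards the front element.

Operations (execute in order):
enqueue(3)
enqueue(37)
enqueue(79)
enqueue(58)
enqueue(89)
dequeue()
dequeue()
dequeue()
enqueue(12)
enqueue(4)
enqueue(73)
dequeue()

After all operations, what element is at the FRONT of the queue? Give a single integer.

Answer: 89

Derivation:
enqueue(3): queue = [3]
enqueue(37): queue = [3, 37]
enqueue(79): queue = [3, 37, 79]
enqueue(58): queue = [3, 37, 79, 58]
enqueue(89): queue = [3, 37, 79, 58, 89]
dequeue(): queue = [37, 79, 58, 89]
dequeue(): queue = [79, 58, 89]
dequeue(): queue = [58, 89]
enqueue(12): queue = [58, 89, 12]
enqueue(4): queue = [58, 89, 12, 4]
enqueue(73): queue = [58, 89, 12, 4, 73]
dequeue(): queue = [89, 12, 4, 73]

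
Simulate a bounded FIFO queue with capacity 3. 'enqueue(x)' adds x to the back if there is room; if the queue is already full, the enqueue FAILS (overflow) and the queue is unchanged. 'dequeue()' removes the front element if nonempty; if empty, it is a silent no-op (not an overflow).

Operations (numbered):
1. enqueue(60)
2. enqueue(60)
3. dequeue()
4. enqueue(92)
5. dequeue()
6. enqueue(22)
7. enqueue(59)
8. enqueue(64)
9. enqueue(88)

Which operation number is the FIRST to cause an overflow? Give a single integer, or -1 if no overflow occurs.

Answer: 8

Derivation:
1. enqueue(60): size=1
2. enqueue(60): size=2
3. dequeue(): size=1
4. enqueue(92): size=2
5. dequeue(): size=1
6. enqueue(22): size=2
7. enqueue(59): size=3
8. enqueue(64): size=3=cap → OVERFLOW (fail)
9. enqueue(88): size=3=cap → OVERFLOW (fail)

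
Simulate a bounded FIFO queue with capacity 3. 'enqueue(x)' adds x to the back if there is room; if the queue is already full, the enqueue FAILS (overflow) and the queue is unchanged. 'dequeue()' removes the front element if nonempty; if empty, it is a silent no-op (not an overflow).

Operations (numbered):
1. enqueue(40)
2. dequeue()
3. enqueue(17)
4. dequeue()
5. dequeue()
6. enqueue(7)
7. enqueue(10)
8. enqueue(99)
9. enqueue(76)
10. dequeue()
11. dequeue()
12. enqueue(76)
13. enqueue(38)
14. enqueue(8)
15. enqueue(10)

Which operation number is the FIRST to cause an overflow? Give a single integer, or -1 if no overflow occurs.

Answer: 9

Derivation:
1. enqueue(40): size=1
2. dequeue(): size=0
3. enqueue(17): size=1
4. dequeue(): size=0
5. dequeue(): empty, no-op, size=0
6. enqueue(7): size=1
7. enqueue(10): size=2
8. enqueue(99): size=3
9. enqueue(76): size=3=cap → OVERFLOW (fail)
10. dequeue(): size=2
11. dequeue(): size=1
12. enqueue(76): size=2
13. enqueue(38): size=3
14. enqueue(8): size=3=cap → OVERFLOW (fail)
15. enqueue(10): size=3=cap → OVERFLOW (fail)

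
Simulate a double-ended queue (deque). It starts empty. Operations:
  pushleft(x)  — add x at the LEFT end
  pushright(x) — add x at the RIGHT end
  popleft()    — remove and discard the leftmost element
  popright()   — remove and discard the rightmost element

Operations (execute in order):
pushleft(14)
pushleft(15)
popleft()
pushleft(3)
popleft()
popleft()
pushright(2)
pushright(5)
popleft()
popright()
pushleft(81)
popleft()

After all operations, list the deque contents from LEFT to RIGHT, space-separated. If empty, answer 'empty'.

Answer: empty

Derivation:
pushleft(14): [14]
pushleft(15): [15, 14]
popleft(): [14]
pushleft(3): [3, 14]
popleft(): [14]
popleft(): []
pushright(2): [2]
pushright(5): [2, 5]
popleft(): [5]
popright(): []
pushleft(81): [81]
popleft(): []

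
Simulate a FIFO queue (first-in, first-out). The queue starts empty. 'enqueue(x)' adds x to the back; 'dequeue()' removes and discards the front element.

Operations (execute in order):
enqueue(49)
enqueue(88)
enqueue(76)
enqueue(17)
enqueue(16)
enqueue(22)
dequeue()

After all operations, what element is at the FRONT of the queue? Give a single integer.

Answer: 88

Derivation:
enqueue(49): queue = [49]
enqueue(88): queue = [49, 88]
enqueue(76): queue = [49, 88, 76]
enqueue(17): queue = [49, 88, 76, 17]
enqueue(16): queue = [49, 88, 76, 17, 16]
enqueue(22): queue = [49, 88, 76, 17, 16, 22]
dequeue(): queue = [88, 76, 17, 16, 22]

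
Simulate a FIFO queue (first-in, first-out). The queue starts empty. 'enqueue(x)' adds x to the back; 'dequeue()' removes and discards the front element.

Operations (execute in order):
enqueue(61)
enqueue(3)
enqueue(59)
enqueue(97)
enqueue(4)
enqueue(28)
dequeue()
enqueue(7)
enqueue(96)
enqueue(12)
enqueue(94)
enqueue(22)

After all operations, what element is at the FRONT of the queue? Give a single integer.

enqueue(61): queue = [61]
enqueue(3): queue = [61, 3]
enqueue(59): queue = [61, 3, 59]
enqueue(97): queue = [61, 3, 59, 97]
enqueue(4): queue = [61, 3, 59, 97, 4]
enqueue(28): queue = [61, 3, 59, 97, 4, 28]
dequeue(): queue = [3, 59, 97, 4, 28]
enqueue(7): queue = [3, 59, 97, 4, 28, 7]
enqueue(96): queue = [3, 59, 97, 4, 28, 7, 96]
enqueue(12): queue = [3, 59, 97, 4, 28, 7, 96, 12]
enqueue(94): queue = [3, 59, 97, 4, 28, 7, 96, 12, 94]
enqueue(22): queue = [3, 59, 97, 4, 28, 7, 96, 12, 94, 22]

Answer: 3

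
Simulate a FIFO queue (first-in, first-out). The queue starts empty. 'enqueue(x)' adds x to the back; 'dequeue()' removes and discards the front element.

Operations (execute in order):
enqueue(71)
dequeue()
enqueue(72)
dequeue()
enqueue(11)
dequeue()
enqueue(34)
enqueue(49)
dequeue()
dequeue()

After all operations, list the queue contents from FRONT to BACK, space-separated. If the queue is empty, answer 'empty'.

enqueue(71): [71]
dequeue(): []
enqueue(72): [72]
dequeue(): []
enqueue(11): [11]
dequeue(): []
enqueue(34): [34]
enqueue(49): [34, 49]
dequeue(): [49]
dequeue(): []

Answer: empty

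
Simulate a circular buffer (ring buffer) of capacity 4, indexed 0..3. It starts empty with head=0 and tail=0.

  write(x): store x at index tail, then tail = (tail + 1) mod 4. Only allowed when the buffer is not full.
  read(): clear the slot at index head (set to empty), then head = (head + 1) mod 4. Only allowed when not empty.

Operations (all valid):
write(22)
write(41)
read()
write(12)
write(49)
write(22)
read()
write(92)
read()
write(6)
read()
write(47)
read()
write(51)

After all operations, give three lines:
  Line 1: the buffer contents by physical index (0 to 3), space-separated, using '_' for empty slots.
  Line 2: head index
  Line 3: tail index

Answer: 51 92 6 47
1
1

Derivation:
write(22): buf=[22 _ _ _], head=0, tail=1, size=1
write(41): buf=[22 41 _ _], head=0, tail=2, size=2
read(): buf=[_ 41 _ _], head=1, tail=2, size=1
write(12): buf=[_ 41 12 _], head=1, tail=3, size=2
write(49): buf=[_ 41 12 49], head=1, tail=0, size=3
write(22): buf=[22 41 12 49], head=1, tail=1, size=4
read(): buf=[22 _ 12 49], head=2, tail=1, size=3
write(92): buf=[22 92 12 49], head=2, tail=2, size=4
read(): buf=[22 92 _ 49], head=3, tail=2, size=3
write(6): buf=[22 92 6 49], head=3, tail=3, size=4
read(): buf=[22 92 6 _], head=0, tail=3, size=3
write(47): buf=[22 92 6 47], head=0, tail=0, size=4
read(): buf=[_ 92 6 47], head=1, tail=0, size=3
write(51): buf=[51 92 6 47], head=1, tail=1, size=4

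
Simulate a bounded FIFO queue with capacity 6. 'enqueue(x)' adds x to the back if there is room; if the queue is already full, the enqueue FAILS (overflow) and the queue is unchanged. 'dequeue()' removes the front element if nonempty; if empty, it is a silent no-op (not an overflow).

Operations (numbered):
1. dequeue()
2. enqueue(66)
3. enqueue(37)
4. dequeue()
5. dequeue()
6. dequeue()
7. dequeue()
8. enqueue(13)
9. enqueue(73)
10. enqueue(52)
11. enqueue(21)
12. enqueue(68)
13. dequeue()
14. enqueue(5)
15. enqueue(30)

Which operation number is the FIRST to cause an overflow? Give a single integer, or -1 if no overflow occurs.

1. dequeue(): empty, no-op, size=0
2. enqueue(66): size=1
3. enqueue(37): size=2
4. dequeue(): size=1
5. dequeue(): size=0
6. dequeue(): empty, no-op, size=0
7. dequeue(): empty, no-op, size=0
8. enqueue(13): size=1
9. enqueue(73): size=2
10. enqueue(52): size=3
11. enqueue(21): size=4
12. enqueue(68): size=5
13. dequeue(): size=4
14. enqueue(5): size=5
15. enqueue(30): size=6

Answer: -1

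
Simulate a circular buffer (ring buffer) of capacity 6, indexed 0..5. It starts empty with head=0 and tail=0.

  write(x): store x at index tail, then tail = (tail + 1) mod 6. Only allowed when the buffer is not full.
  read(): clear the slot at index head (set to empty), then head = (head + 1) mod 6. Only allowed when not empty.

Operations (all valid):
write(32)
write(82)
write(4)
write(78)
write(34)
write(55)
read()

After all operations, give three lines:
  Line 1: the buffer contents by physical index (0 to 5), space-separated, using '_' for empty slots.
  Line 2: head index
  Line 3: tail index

Answer: _ 82 4 78 34 55
1
0

Derivation:
write(32): buf=[32 _ _ _ _ _], head=0, tail=1, size=1
write(82): buf=[32 82 _ _ _ _], head=0, tail=2, size=2
write(4): buf=[32 82 4 _ _ _], head=0, tail=3, size=3
write(78): buf=[32 82 4 78 _ _], head=0, tail=4, size=4
write(34): buf=[32 82 4 78 34 _], head=0, tail=5, size=5
write(55): buf=[32 82 4 78 34 55], head=0, tail=0, size=6
read(): buf=[_ 82 4 78 34 55], head=1, tail=0, size=5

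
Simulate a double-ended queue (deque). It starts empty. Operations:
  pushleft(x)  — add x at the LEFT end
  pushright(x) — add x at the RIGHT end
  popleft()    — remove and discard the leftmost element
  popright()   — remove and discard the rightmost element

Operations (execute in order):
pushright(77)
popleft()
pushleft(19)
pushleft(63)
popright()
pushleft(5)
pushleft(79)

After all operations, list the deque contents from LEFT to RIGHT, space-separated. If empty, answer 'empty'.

Answer: 79 5 63

Derivation:
pushright(77): [77]
popleft(): []
pushleft(19): [19]
pushleft(63): [63, 19]
popright(): [63]
pushleft(5): [5, 63]
pushleft(79): [79, 5, 63]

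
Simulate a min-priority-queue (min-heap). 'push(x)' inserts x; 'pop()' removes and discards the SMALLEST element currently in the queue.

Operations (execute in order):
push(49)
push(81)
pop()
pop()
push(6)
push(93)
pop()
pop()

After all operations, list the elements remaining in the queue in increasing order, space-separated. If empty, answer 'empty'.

Answer: empty

Derivation:
push(49): heap contents = [49]
push(81): heap contents = [49, 81]
pop() → 49: heap contents = [81]
pop() → 81: heap contents = []
push(6): heap contents = [6]
push(93): heap contents = [6, 93]
pop() → 6: heap contents = [93]
pop() → 93: heap contents = []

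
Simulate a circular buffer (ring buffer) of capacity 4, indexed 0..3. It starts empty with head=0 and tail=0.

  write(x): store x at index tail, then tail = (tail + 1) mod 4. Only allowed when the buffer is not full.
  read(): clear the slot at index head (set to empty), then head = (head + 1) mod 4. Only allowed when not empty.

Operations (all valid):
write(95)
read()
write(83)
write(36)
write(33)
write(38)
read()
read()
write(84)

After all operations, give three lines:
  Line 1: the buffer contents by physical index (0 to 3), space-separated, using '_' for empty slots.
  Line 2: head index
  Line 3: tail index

write(95): buf=[95 _ _ _], head=0, tail=1, size=1
read(): buf=[_ _ _ _], head=1, tail=1, size=0
write(83): buf=[_ 83 _ _], head=1, tail=2, size=1
write(36): buf=[_ 83 36 _], head=1, tail=3, size=2
write(33): buf=[_ 83 36 33], head=1, tail=0, size=3
write(38): buf=[38 83 36 33], head=1, tail=1, size=4
read(): buf=[38 _ 36 33], head=2, tail=1, size=3
read(): buf=[38 _ _ 33], head=3, tail=1, size=2
write(84): buf=[38 84 _ 33], head=3, tail=2, size=3

Answer: 38 84 _ 33
3
2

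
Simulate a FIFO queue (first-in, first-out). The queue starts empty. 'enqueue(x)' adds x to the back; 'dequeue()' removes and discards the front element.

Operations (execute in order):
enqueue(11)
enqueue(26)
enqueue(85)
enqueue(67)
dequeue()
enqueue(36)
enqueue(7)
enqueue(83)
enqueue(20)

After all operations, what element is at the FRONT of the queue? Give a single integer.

enqueue(11): queue = [11]
enqueue(26): queue = [11, 26]
enqueue(85): queue = [11, 26, 85]
enqueue(67): queue = [11, 26, 85, 67]
dequeue(): queue = [26, 85, 67]
enqueue(36): queue = [26, 85, 67, 36]
enqueue(7): queue = [26, 85, 67, 36, 7]
enqueue(83): queue = [26, 85, 67, 36, 7, 83]
enqueue(20): queue = [26, 85, 67, 36, 7, 83, 20]

Answer: 26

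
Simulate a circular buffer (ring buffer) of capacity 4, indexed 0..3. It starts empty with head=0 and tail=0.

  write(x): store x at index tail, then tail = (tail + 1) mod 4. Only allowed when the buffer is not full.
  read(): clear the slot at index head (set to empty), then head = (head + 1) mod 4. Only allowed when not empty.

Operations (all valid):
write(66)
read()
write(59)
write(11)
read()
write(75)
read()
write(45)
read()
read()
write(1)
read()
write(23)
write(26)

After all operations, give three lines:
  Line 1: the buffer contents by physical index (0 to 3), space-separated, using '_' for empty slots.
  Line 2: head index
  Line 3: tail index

Answer: _ _ 23 26
2
0

Derivation:
write(66): buf=[66 _ _ _], head=0, tail=1, size=1
read(): buf=[_ _ _ _], head=1, tail=1, size=0
write(59): buf=[_ 59 _ _], head=1, tail=2, size=1
write(11): buf=[_ 59 11 _], head=1, tail=3, size=2
read(): buf=[_ _ 11 _], head=2, tail=3, size=1
write(75): buf=[_ _ 11 75], head=2, tail=0, size=2
read(): buf=[_ _ _ 75], head=3, tail=0, size=1
write(45): buf=[45 _ _ 75], head=3, tail=1, size=2
read(): buf=[45 _ _ _], head=0, tail=1, size=1
read(): buf=[_ _ _ _], head=1, tail=1, size=0
write(1): buf=[_ 1 _ _], head=1, tail=2, size=1
read(): buf=[_ _ _ _], head=2, tail=2, size=0
write(23): buf=[_ _ 23 _], head=2, tail=3, size=1
write(26): buf=[_ _ 23 26], head=2, tail=0, size=2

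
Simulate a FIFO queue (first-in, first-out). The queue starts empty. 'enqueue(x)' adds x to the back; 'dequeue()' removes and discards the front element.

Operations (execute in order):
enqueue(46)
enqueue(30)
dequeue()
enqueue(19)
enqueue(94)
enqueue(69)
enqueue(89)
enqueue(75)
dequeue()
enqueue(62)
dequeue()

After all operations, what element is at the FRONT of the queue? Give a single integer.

enqueue(46): queue = [46]
enqueue(30): queue = [46, 30]
dequeue(): queue = [30]
enqueue(19): queue = [30, 19]
enqueue(94): queue = [30, 19, 94]
enqueue(69): queue = [30, 19, 94, 69]
enqueue(89): queue = [30, 19, 94, 69, 89]
enqueue(75): queue = [30, 19, 94, 69, 89, 75]
dequeue(): queue = [19, 94, 69, 89, 75]
enqueue(62): queue = [19, 94, 69, 89, 75, 62]
dequeue(): queue = [94, 69, 89, 75, 62]

Answer: 94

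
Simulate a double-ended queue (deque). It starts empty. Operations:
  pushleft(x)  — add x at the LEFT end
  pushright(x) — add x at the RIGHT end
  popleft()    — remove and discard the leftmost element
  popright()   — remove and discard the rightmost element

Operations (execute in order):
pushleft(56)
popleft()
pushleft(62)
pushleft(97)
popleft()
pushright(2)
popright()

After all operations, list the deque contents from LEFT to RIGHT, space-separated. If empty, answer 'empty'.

Answer: 62

Derivation:
pushleft(56): [56]
popleft(): []
pushleft(62): [62]
pushleft(97): [97, 62]
popleft(): [62]
pushright(2): [62, 2]
popright(): [62]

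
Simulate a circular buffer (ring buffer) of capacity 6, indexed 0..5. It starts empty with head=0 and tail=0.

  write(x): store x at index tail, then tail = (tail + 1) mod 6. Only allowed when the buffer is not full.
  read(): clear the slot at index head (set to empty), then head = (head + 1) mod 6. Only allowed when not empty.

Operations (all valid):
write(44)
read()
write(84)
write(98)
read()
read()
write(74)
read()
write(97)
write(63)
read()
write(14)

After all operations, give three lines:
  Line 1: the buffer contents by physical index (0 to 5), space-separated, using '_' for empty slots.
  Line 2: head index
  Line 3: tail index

Answer: 14 _ _ _ _ 63
5
1

Derivation:
write(44): buf=[44 _ _ _ _ _], head=0, tail=1, size=1
read(): buf=[_ _ _ _ _ _], head=1, tail=1, size=0
write(84): buf=[_ 84 _ _ _ _], head=1, tail=2, size=1
write(98): buf=[_ 84 98 _ _ _], head=1, tail=3, size=2
read(): buf=[_ _ 98 _ _ _], head=2, tail=3, size=1
read(): buf=[_ _ _ _ _ _], head=3, tail=3, size=0
write(74): buf=[_ _ _ 74 _ _], head=3, tail=4, size=1
read(): buf=[_ _ _ _ _ _], head=4, tail=4, size=0
write(97): buf=[_ _ _ _ 97 _], head=4, tail=5, size=1
write(63): buf=[_ _ _ _ 97 63], head=4, tail=0, size=2
read(): buf=[_ _ _ _ _ 63], head=5, tail=0, size=1
write(14): buf=[14 _ _ _ _ 63], head=5, tail=1, size=2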